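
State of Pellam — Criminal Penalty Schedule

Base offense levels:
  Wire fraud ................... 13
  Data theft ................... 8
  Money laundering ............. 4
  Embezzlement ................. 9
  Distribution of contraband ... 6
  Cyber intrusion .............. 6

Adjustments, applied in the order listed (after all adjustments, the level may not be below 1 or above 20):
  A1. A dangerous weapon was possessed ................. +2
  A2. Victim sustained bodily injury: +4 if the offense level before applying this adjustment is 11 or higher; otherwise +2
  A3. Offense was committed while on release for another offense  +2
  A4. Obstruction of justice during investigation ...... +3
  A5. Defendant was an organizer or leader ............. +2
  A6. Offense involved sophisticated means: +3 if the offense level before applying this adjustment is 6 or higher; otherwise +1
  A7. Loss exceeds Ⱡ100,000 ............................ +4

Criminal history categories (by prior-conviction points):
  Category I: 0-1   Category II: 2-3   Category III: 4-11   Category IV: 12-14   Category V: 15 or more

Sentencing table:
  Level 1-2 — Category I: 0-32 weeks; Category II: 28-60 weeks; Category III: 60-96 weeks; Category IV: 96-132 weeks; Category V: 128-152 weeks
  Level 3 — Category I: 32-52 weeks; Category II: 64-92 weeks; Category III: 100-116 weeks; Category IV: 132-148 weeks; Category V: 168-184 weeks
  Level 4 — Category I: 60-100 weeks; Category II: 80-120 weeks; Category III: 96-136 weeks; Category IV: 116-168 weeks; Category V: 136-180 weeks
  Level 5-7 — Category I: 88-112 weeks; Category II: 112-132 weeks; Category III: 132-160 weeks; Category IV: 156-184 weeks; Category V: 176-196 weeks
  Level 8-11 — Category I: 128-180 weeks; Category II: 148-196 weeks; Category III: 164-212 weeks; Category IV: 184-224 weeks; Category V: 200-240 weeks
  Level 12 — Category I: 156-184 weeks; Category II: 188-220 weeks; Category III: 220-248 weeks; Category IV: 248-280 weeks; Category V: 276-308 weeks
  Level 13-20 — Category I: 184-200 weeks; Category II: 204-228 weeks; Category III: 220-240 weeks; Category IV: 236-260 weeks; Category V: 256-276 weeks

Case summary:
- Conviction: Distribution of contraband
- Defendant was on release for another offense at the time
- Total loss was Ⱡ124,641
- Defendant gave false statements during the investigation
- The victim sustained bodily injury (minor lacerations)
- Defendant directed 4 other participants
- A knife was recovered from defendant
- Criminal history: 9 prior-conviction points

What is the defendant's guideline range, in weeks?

220-240 weeks

Base offense level for distribution of contraband: 6.
A1 applies: 6 + 2 = 8.
A2 applies (level before this adjustment is 8 < 11, so +2): 8 + 2 = 10.
A3 applies: 10 + 2 = 12.
A4 applies: 12 + 3 = 15.
A5 applies: 15 + 2 = 17.
A6 does not apply.
A7 applies: 17 + 4 = 21.
Level 21 exceeds the maximum of 20; capped at 20.
Final offense level: 20.
Criminal history: 9 prior points → Category III (4-11).
Level 20 falls in the 13-20 band.
Grid: Level 13-20 × Category III = 220-240 weeks.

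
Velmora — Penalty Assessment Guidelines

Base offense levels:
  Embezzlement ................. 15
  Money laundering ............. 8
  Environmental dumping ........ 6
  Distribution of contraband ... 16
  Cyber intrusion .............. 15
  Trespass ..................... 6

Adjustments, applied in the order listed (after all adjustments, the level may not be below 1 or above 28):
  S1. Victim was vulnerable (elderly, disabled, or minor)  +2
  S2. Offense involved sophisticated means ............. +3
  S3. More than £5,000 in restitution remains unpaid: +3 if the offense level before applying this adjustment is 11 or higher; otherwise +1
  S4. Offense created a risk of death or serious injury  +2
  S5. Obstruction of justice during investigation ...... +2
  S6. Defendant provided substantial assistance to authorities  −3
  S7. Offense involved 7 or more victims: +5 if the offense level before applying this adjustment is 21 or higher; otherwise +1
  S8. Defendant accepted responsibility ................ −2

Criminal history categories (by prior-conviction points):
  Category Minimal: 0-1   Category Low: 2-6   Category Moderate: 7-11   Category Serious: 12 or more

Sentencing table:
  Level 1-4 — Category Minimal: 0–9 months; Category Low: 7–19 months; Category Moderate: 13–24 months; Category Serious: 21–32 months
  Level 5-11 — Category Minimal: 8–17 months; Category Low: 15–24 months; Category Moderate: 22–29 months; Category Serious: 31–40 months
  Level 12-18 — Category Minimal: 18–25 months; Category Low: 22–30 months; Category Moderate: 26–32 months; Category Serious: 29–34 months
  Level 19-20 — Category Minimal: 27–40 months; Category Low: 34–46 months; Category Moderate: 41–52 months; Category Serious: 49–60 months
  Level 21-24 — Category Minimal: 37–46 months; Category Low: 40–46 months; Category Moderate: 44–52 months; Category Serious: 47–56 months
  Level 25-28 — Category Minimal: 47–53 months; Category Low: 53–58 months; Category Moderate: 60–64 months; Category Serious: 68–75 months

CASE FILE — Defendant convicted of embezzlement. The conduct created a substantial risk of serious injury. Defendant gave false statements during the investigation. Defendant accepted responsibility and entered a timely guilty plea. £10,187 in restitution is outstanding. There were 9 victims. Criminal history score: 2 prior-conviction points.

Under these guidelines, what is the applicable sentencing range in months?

Base offense level for embezzlement: 15.
S1 does not apply.
S2 does not apply.
S3 applies (level before this adjustment is 15 ≥ 11, so +3): 15 + 3 = 18.
S4 applies: 18 + 2 = 20.
S5 applies: 20 + 2 = 22.
S7 applies (level before this adjustment is 22 ≥ 21, so +5): 22 + 5 = 27.
S8 applies: 27 − 2 = 25.
Final offense level: 25.
Criminal history: 2 prior points → Category Low (2-6).
Level 25 falls in the 25-28 band.
Grid: Level 25-28 × Category Low = 53-58 months.

53-58 months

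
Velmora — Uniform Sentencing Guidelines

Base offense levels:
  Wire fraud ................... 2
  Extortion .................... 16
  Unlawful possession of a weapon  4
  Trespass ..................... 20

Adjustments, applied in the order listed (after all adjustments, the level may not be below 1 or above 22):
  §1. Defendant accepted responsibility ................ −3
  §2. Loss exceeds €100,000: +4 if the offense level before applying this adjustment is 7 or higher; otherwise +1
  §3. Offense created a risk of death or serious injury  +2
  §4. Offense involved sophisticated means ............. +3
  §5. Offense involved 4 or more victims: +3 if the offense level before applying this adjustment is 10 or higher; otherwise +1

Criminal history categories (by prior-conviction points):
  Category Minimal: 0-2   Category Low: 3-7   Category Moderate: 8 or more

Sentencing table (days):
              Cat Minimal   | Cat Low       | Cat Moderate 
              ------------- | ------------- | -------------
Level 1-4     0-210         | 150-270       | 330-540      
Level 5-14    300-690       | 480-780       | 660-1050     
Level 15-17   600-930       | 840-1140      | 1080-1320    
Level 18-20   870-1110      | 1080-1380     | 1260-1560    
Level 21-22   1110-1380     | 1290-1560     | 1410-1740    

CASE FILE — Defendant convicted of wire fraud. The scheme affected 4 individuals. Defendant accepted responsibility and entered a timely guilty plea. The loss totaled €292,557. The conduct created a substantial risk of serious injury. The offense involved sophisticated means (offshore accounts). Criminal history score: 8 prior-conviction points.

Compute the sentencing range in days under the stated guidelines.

660-1050 days

Base offense level for wire fraud: 2.
§1 applies: 2 − 3 = -1.
§2 applies (level before this adjustment is -1 < 7, so +1): -1 + 1 = 0.
§3 applies: 0 + 2 = 2.
§4 applies: 2 + 3 = 5.
§5 applies (level before this adjustment is 5 < 10, so +1): 5 + 1 = 6.
Final offense level: 6.
Criminal history: 8 prior points → Category Moderate (8+).
Level 6 falls in the 5-14 band.
Grid: Level 5-14 × Category Moderate = 660-1050 days.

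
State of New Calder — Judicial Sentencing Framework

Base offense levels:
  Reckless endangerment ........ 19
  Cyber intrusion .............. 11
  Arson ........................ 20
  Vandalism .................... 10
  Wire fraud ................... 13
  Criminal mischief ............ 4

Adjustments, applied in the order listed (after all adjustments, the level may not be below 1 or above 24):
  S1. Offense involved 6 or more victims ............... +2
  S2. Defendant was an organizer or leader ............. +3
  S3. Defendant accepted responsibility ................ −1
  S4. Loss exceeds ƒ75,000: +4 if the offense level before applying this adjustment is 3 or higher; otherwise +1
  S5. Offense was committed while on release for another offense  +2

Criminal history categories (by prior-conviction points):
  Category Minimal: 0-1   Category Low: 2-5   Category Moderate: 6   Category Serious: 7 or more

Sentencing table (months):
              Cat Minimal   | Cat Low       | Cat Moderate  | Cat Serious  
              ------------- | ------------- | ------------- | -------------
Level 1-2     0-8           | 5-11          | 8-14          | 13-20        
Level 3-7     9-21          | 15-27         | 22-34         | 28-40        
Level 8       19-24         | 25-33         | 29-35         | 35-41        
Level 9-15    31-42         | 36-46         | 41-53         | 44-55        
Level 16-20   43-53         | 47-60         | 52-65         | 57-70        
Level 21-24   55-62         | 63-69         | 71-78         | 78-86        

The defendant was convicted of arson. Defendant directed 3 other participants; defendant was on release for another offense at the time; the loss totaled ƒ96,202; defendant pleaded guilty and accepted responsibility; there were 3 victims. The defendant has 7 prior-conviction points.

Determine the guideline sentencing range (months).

Base offense level for arson: 20.
S2 applies: 20 + 3 = 23.
S3 applies: 23 − 1 = 22.
S4 applies (level before this adjustment is 22 ≥ 3, so +4): 22 + 4 = 26.
S5 applies: 26 + 2 = 28.
Level 28 exceeds the maximum of 24; capped at 24.
Final offense level: 24.
Criminal history: 7 prior points → Category Serious (7+).
Level 24 falls in the 21-24 band.
Grid: Level 21-24 × Category Serious = 78-86 months.

78-86 months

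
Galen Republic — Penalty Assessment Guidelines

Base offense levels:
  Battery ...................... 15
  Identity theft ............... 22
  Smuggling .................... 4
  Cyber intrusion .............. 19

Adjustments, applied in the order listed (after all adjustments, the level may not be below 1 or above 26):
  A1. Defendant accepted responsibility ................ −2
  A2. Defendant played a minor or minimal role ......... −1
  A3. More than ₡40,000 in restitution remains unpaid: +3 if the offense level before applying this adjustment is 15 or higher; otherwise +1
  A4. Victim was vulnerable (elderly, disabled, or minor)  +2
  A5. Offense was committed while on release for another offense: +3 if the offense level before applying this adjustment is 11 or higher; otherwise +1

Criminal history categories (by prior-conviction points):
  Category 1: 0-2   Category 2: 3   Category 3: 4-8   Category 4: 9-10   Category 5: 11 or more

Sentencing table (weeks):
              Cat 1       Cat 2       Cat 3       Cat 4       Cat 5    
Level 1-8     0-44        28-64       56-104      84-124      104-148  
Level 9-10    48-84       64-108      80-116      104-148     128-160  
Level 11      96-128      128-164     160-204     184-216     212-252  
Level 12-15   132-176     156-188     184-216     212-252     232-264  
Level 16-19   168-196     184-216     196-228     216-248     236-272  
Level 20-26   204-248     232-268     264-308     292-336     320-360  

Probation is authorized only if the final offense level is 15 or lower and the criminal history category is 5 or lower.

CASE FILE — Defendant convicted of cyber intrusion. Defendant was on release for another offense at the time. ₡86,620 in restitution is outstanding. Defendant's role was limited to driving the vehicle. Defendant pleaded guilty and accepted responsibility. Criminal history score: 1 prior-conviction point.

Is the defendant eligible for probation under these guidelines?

No

Base offense level for cyber intrusion: 19.
A1 applies: 19 − 2 = 17.
A2 applies: 17 − 1 = 16.
A3 applies (level before this adjustment is 16 ≥ 15, so +3): 16 + 3 = 19.
A5 applies (level before this adjustment is 19 ≥ 11, so +3): 19 + 3 = 22.
Final offense level: 22.
Criminal history: 1 prior point → Category 1 (0-2).
Level 22 falls in the 20-26 band.
Grid: Level 20-26 × Category 1 = 204-248 weeks.
Probation check: level 22 > 15 and category 1 ≤ 5 → not eligible.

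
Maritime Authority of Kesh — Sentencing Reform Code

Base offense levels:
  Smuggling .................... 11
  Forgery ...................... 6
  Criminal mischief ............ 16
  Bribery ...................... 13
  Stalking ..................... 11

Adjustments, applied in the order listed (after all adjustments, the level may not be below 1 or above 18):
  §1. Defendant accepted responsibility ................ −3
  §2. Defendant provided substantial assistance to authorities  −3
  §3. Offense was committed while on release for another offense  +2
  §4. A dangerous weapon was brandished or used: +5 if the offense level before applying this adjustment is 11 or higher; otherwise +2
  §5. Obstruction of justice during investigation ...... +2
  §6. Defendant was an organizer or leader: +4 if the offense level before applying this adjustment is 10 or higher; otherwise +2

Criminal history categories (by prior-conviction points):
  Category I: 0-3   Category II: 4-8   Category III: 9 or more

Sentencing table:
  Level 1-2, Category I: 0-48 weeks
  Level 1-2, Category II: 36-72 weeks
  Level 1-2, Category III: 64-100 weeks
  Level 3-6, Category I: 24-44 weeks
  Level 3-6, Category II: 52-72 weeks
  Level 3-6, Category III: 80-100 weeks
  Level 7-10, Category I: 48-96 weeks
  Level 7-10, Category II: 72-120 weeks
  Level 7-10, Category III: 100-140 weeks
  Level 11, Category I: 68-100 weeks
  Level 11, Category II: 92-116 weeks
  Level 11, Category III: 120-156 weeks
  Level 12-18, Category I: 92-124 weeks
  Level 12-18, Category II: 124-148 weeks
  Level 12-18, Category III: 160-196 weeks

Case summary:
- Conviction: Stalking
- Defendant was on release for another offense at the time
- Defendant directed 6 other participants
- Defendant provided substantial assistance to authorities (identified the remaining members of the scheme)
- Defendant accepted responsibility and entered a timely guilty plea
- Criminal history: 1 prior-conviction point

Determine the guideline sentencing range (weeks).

48-96 weeks

Base offense level for stalking: 11.
§1 applies: 11 − 3 = 8.
§2 applies: 8 − 3 = 5.
§3 applies: 5 + 2 = 7.
§6 applies (level before this adjustment is 7 < 10, so +2): 7 + 2 = 9.
Final offense level: 9.
Criminal history: 1 prior point → Category I (0-3).
Level 9 falls in the 7-10 band.
Grid: Level 7-10 × Category I = 48-96 weeks.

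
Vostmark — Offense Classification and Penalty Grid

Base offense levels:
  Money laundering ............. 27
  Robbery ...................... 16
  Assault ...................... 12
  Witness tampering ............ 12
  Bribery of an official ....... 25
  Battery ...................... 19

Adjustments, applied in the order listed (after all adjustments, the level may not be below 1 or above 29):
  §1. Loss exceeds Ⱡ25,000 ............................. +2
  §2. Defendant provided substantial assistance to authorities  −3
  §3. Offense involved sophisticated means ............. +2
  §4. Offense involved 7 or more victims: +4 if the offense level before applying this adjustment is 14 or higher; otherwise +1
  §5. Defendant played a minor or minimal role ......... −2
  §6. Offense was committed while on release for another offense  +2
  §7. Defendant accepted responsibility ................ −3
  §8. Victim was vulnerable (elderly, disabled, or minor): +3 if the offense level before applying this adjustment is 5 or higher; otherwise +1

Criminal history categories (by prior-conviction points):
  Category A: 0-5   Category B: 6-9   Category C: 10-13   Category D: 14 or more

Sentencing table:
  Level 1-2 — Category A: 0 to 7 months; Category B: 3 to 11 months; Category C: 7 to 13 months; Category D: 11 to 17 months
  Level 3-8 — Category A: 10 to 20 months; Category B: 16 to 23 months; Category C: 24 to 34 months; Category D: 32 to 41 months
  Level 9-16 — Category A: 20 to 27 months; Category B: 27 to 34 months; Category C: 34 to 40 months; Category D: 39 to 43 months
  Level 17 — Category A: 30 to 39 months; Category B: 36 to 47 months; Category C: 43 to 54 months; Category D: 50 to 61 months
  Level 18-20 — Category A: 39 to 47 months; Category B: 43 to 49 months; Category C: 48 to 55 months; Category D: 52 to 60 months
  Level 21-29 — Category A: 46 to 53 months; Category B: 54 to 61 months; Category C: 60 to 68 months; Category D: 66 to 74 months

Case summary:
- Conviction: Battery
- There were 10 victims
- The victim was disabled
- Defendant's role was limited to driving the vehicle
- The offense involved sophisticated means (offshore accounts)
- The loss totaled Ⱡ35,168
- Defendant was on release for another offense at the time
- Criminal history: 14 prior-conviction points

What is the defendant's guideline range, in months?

Base offense level for battery: 19.
§1 applies: 19 + 2 = 21.
§2 does not apply.
§3 applies: 21 + 2 = 23.
§4 applies (level before this adjustment is 23 ≥ 14, so +4): 23 + 4 = 27.
§5 applies: 27 − 2 = 25.
§6 applies: 25 + 2 = 27.
§8 applies (level before this adjustment is 27 ≥ 5, so +3): 27 + 3 = 30.
Level 30 exceeds the maximum of 29; capped at 29.
Final offense level: 29.
Criminal history: 14 prior points → Category D (14+).
Level 29 falls in the 21-29 band.
Grid: Level 21-29 × Category D = 66-74 months.

66-74 months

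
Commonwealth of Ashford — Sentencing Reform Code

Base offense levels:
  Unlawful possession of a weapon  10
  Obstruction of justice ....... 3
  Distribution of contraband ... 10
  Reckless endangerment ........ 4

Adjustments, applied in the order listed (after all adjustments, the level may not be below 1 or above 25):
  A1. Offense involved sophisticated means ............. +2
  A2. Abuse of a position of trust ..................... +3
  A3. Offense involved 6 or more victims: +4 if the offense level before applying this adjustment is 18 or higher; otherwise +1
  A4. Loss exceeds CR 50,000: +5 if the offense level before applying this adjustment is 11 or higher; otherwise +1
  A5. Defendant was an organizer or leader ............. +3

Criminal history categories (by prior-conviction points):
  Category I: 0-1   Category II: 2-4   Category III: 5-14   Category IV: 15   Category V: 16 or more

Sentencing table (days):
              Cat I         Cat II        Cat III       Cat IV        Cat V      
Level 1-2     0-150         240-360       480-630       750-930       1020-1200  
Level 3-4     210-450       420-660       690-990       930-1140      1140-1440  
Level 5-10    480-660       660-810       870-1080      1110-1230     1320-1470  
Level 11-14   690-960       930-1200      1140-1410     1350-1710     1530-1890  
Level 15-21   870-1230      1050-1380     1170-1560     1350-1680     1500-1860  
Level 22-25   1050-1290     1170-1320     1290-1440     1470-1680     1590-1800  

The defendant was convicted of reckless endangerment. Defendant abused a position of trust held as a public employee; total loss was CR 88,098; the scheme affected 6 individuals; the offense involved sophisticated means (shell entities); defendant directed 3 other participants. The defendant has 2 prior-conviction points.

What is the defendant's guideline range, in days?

Base offense level for reckless endangerment: 4.
A1 applies: 4 + 2 = 6.
A2 applies: 6 + 3 = 9.
A3 applies (level before this adjustment is 9 < 18, so +1): 9 + 1 = 10.
A4 applies (level before this adjustment is 10 < 11, so +1): 10 + 1 = 11.
A5 applies: 11 + 3 = 14.
Final offense level: 14.
Criminal history: 2 prior points → Category II (2-4).
Level 14 falls in the 11-14 band.
Grid: Level 11-14 × Category II = 930-1200 days.

930-1200 days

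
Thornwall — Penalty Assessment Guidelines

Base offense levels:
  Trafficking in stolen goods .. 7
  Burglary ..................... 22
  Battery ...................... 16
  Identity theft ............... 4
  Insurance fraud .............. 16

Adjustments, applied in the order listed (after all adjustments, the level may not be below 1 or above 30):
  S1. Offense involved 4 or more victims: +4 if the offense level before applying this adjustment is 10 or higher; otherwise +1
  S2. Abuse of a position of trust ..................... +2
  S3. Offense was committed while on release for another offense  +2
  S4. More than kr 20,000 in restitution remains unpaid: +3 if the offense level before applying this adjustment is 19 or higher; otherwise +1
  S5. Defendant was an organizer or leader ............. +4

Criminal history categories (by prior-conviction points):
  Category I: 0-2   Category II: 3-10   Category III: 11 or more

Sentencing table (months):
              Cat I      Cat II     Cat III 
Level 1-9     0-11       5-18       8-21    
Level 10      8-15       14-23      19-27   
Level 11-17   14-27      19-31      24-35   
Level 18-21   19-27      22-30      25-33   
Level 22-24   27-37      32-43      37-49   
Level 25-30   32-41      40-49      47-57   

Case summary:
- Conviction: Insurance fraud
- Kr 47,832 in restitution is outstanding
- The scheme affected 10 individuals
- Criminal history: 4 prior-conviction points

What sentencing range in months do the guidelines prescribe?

32-43 months

Base offense level for insurance fraud: 16.
S1 applies (level before this adjustment is 16 ≥ 10, so +4): 16 + 4 = 20.
S3 does not apply.
S4 applies (level before this adjustment is 20 ≥ 19, so +3): 20 + 3 = 23.
S5 does not apply.
Final offense level: 23.
Criminal history: 4 prior points → Category II (3-10).
Level 23 falls in the 22-24 band.
Grid: Level 22-24 × Category II = 32-43 months.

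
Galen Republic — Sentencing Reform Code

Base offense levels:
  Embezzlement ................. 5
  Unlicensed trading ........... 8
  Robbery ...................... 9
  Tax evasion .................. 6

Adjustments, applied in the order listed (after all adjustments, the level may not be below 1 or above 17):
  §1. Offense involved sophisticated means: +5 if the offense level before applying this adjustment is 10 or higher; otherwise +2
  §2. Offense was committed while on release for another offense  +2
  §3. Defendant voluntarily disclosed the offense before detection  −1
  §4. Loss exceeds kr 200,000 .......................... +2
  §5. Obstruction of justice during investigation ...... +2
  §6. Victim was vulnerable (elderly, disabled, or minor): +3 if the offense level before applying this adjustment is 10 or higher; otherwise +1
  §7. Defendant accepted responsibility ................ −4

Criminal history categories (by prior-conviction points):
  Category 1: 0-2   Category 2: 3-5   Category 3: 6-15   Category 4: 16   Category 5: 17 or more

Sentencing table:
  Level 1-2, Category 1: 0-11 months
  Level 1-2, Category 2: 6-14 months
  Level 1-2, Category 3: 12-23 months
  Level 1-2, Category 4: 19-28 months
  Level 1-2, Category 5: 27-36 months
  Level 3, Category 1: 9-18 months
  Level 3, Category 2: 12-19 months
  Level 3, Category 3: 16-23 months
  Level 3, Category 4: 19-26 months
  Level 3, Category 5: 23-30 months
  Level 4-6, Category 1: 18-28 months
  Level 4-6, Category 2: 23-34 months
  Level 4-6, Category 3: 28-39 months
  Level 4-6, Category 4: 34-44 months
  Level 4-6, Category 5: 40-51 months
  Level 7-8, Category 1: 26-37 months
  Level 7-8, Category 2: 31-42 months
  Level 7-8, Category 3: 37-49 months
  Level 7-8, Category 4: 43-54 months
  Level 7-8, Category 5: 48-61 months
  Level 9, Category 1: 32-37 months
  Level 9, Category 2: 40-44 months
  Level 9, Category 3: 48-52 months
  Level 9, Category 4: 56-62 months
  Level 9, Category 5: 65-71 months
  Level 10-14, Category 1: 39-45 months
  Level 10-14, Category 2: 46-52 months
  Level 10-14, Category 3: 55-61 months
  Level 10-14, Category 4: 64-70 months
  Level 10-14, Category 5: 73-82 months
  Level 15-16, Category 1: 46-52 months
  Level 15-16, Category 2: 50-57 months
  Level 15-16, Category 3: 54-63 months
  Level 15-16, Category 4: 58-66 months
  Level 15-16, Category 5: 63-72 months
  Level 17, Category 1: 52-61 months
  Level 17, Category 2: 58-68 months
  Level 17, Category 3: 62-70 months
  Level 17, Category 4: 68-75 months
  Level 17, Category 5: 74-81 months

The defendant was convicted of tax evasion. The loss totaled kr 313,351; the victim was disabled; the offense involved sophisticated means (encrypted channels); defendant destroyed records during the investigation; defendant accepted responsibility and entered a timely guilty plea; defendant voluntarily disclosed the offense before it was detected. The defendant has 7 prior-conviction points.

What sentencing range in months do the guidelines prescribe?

Base offense level for tax evasion: 6.
§1 applies (level before this adjustment is 6 < 10, so +2): 6 + 2 = 8.
§2 does not apply.
§3 applies: 8 − 1 = 7.
§4 applies: 7 + 2 = 9.
§5 applies: 9 + 2 = 11.
§6 applies (level before this adjustment is 11 ≥ 10, so +3): 11 + 3 = 14.
§7 applies: 14 − 4 = 10.
Final offense level: 10.
Criminal history: 7 prior points → Category 3 (6-15).
Level 10 falls in the 10-14 band.
Grid: Level 10-14 × Category 3 = 55-61 months.

55-61 months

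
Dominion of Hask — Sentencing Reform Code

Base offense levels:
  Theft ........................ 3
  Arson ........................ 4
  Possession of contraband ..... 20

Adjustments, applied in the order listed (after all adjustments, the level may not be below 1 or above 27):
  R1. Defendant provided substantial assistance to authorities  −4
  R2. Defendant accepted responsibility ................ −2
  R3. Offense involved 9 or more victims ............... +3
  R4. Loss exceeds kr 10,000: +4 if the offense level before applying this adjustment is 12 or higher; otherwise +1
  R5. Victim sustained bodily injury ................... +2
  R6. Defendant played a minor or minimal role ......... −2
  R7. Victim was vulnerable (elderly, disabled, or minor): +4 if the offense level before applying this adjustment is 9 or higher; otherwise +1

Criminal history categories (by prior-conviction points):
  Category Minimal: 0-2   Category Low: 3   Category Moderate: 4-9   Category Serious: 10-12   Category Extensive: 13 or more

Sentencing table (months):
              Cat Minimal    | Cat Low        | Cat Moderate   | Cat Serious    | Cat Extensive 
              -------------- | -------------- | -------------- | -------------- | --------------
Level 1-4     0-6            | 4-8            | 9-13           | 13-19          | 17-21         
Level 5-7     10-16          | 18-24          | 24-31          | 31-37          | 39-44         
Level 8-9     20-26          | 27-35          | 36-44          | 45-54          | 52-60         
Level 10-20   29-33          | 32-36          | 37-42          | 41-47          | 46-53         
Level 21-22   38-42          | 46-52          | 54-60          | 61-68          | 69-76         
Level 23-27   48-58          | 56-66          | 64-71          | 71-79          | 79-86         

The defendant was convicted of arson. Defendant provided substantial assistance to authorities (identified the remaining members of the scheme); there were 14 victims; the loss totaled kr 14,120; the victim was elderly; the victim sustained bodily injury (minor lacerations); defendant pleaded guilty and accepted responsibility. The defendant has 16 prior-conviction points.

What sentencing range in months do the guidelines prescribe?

39-44 months

Base offense level for arson: 4.
R1 applies: 4 − 4 = 0.
R2 applies: 0 − 2 = -2.
R3 applies: -2 + 3 = 1.
R4 applies (level before this adjustment is 1 < 12, so +1): 1 + 1 = 2.
R5 applies: 2 + 2 = 4.
R7 applies (level before this adjustment is 4 < 9, so +1): 4 + 1 = 5.
Final offense level: 5.
Criminal history: 16 prior points → Category Extensive (13+).
Level 5 falls in the 5-7 band.
Grid: Level 5-7 × Category Extensive = 39-44 months.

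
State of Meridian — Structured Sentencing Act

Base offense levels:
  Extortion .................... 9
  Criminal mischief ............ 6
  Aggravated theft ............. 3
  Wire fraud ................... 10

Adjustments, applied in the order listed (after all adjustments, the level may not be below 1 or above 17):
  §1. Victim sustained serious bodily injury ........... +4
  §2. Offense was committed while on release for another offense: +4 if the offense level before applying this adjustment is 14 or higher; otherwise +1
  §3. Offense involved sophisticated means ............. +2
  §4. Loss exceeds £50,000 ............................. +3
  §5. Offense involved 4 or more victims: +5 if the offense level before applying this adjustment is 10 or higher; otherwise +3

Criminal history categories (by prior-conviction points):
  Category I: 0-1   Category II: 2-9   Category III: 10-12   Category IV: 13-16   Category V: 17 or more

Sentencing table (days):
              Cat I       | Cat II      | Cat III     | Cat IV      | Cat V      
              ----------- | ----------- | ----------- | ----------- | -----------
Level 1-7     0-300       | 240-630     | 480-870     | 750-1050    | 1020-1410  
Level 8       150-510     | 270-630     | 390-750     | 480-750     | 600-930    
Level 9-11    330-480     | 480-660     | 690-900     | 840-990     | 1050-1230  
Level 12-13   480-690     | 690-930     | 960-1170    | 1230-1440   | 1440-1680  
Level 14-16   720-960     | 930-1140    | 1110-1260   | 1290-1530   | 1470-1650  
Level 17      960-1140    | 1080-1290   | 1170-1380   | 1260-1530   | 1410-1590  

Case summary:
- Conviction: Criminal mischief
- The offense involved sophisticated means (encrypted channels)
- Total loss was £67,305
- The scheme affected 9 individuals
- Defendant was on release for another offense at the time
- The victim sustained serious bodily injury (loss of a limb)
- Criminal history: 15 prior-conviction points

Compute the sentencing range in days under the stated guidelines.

Base offense level for criminal mischief: 6.
§1 applies: 6 + 4 = 10.
§2 applies (level before this adjustment is 10 < 14, so +1): 10 + 1 = 11.
§3 applies: 11 + 2 = 13.
§4 applies: 13 + 3 = 16.
§5 applies (level before this adjustment is 16 ≥ 10, so +5): 16 + 5 = 21.
Level 21 exceeds the maximum of 17; capped at 17.
Final offense level: 17.
Criminal history: 15 prior points → Category IV (13-16).
Level 17 falls in the 17 band.
Grid: Level 17 × Category IV = 1260-1530 days.

1260-1530 days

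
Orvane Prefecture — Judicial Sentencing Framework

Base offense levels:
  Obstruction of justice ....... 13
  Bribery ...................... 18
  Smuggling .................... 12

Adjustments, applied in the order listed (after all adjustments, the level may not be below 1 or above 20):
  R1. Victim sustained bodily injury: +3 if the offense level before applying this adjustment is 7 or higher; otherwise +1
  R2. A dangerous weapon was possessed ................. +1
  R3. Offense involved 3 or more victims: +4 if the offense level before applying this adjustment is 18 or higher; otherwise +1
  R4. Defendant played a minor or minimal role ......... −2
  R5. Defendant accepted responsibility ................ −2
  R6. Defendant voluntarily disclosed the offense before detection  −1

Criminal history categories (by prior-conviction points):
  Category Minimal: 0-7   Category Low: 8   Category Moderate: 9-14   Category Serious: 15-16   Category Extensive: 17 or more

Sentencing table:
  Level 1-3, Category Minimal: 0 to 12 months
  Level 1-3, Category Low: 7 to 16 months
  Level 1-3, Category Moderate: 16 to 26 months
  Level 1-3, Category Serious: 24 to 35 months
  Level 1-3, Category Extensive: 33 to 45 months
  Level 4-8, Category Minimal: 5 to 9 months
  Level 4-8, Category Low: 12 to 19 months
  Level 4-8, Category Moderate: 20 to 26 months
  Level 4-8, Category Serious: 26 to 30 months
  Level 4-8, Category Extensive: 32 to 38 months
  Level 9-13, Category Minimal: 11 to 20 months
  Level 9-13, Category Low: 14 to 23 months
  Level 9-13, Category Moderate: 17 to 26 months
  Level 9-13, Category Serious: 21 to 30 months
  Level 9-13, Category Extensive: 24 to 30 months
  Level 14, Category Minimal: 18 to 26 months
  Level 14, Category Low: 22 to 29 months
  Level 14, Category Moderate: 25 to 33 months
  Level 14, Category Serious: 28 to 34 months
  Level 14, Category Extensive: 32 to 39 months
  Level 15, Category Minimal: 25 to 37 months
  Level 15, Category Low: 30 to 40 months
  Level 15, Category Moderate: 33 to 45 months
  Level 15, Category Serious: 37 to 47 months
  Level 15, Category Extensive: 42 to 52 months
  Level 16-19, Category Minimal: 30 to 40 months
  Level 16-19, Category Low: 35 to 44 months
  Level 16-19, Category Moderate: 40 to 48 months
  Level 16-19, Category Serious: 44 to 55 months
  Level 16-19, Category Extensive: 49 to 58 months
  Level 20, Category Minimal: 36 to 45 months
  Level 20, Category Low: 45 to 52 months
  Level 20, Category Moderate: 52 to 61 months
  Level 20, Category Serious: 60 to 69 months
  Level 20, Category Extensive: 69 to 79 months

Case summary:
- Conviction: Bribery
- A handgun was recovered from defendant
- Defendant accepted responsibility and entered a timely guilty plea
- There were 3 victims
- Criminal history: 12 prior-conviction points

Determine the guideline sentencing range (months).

52-61 months

Base offense level for bribery: 18.
R1 does not apply.
R2 applies: 18 + 1 = 19.
R3 applies (level before this adjustment is 19 ≥ 18, so +4): 19 + 4 = 23.
R5 applies: 23 − 2 = 21.
Level 21 exceeds the maximum of 20; capped at 20.
Final offense level: 20.
Criminal history: 12 prior points → Category Moderate (9-14).
Level 20 falls in the 20 band.
Grid: Level 20 × Category Moderate = 52-61 months.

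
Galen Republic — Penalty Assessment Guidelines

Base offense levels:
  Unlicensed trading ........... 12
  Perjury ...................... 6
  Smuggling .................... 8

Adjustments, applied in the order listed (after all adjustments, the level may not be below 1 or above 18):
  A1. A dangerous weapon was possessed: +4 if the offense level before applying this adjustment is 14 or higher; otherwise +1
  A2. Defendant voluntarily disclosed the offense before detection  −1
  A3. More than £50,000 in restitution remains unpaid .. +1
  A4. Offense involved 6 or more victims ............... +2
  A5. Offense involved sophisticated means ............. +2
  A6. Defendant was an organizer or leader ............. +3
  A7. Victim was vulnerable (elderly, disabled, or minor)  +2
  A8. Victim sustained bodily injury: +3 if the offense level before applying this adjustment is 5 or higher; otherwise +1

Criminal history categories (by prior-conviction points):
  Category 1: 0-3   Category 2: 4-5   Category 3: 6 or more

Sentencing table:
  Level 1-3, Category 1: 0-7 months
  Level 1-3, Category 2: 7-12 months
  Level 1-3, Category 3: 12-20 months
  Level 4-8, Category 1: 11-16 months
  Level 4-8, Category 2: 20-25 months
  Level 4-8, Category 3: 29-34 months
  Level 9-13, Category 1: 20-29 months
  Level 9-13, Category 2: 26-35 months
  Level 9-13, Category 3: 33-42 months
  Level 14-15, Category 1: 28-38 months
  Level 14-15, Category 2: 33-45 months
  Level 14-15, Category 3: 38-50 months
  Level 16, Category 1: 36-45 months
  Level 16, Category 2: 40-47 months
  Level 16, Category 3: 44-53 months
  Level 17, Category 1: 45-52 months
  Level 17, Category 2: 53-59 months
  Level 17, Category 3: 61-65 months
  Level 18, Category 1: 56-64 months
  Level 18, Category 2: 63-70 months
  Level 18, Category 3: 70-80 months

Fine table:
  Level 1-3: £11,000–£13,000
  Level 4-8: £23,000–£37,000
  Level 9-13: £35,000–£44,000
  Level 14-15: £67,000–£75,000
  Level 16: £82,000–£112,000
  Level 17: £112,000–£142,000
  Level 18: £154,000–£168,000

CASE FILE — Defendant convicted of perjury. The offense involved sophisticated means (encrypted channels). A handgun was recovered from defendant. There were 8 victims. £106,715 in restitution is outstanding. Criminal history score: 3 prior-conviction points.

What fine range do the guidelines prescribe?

£35,000–£44,000

Base offense level for perjury: 6.
A1 applies (level before this adjustment is 6 < 14, so +1): 6 + 1 = 7.
A3 applies: 7 + 1 = 8.
A4 applies: 8 + 2 = 10.
A5 applies: 10 + 2 = 12.
Final offense level: 12.
Level 12 falls in the 9-13 band.
Fine table: Level 9-13 → £35,000–£44,000.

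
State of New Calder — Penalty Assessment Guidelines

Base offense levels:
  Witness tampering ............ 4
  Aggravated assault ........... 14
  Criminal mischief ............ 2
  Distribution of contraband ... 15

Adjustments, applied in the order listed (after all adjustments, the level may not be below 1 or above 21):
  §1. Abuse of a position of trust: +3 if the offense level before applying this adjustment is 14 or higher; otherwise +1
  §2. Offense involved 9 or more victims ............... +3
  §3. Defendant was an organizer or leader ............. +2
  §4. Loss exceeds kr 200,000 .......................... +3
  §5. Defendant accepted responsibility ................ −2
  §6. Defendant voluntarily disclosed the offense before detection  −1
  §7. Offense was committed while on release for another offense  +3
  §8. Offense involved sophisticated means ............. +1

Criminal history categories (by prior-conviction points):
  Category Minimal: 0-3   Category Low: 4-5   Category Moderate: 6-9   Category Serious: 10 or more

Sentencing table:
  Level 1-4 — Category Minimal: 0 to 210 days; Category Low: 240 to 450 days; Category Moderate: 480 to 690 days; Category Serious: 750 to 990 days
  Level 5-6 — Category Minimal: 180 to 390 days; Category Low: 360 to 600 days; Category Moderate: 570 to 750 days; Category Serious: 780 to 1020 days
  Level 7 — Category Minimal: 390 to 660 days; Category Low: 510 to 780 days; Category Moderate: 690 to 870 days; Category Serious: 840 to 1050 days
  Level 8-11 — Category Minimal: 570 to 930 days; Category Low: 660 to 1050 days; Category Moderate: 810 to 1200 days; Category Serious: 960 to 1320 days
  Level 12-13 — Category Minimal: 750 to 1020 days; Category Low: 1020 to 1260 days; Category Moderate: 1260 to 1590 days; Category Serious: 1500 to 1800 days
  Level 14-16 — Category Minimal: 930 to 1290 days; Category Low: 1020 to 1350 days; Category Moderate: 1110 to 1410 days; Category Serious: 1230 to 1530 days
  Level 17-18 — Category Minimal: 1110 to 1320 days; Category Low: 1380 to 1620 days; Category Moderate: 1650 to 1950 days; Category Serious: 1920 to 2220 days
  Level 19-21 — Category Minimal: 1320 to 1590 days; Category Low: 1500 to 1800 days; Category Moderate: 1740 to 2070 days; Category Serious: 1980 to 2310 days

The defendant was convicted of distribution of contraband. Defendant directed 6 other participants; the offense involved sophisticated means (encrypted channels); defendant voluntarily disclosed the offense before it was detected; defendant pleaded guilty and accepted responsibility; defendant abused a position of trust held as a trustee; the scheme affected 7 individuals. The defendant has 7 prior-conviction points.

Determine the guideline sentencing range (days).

Base offense level for distribution of contraband: 15.
§1 applies (level before this adjustment is 15 ≥ 14, so +3): 15 + 3 = 18.
§3 applies: 18 + 2 = 20.
§5 applies: 20 − 2 = 18.
§6 applies: 18 − 1 = 17.
§8 applies: 17 + 1 = 18.
Final offense level: 18.
Criminal history: 7 prior points → Category Moderate (6-9).
Level 18 falls in the 17-18 band.
Grid: Level 17-18 × Category Moderate = 1650-1950 days.

1650-1950 days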